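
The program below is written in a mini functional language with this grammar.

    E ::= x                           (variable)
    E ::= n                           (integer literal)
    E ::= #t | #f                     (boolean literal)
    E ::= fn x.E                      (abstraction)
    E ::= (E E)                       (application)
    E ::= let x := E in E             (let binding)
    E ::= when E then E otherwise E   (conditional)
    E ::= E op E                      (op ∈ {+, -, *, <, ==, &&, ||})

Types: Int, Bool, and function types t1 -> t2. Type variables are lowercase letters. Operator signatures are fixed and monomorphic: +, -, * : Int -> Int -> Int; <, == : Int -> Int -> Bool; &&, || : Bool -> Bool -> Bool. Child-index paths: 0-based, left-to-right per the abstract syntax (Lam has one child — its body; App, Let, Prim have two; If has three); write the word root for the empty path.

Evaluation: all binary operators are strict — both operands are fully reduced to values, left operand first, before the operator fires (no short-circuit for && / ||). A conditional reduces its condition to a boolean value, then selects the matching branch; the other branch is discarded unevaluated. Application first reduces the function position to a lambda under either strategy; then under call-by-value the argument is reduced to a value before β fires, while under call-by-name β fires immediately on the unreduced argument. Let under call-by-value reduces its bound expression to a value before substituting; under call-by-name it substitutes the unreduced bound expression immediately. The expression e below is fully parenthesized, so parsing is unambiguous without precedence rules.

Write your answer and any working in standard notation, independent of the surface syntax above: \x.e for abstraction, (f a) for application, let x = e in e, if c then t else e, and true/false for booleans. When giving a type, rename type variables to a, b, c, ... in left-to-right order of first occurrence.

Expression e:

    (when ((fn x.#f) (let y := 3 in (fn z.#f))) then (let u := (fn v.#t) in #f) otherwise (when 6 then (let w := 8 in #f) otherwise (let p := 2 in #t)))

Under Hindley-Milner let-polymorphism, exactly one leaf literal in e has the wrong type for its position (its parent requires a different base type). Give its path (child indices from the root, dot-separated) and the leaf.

Answer: 2.0 : 6

Trace:
\x._ : a -> Bool
let y : Int
\z._ : b -> Bool
  unify a -> Bool ~ (b -> Bool) -> c
  unify a ~ b -> Bool
  unify Bool ~ c
_ _ : Bool
  unify Bool ~ Bool
\v._ : d -> Bool
let u : forall. d -> Bool
  unify Int ~ Bool
  FAIL: mismatch Int ~ Bool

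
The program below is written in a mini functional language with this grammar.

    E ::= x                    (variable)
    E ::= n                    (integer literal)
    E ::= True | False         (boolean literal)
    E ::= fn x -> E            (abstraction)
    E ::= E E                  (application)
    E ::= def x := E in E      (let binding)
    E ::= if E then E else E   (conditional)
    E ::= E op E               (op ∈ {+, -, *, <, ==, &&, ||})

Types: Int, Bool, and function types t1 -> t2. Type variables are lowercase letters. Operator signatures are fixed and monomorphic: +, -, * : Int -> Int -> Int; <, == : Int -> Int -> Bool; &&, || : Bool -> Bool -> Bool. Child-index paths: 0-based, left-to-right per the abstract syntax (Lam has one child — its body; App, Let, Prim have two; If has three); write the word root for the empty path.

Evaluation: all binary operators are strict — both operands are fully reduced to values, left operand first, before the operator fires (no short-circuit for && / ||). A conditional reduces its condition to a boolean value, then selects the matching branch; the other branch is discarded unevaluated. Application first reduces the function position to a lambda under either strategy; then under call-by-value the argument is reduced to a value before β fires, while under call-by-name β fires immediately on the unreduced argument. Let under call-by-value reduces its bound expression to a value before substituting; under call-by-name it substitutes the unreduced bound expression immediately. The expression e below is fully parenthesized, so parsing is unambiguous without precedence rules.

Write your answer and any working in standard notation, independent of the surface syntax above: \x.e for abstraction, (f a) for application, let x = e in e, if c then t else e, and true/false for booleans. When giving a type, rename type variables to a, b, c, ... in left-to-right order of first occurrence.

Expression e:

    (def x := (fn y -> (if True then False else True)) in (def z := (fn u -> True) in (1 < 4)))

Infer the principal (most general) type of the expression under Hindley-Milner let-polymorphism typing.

Answer: Bool

Working:
  unify Bool ~ Bool
  unify Bool ~ Bool
\y._ : a -> Bool
let x : forall. a -> Bool
\u._ : b -> Bool
let z : forall. b -> Bool
  unify Int ~ Int
  unify Int ~ Int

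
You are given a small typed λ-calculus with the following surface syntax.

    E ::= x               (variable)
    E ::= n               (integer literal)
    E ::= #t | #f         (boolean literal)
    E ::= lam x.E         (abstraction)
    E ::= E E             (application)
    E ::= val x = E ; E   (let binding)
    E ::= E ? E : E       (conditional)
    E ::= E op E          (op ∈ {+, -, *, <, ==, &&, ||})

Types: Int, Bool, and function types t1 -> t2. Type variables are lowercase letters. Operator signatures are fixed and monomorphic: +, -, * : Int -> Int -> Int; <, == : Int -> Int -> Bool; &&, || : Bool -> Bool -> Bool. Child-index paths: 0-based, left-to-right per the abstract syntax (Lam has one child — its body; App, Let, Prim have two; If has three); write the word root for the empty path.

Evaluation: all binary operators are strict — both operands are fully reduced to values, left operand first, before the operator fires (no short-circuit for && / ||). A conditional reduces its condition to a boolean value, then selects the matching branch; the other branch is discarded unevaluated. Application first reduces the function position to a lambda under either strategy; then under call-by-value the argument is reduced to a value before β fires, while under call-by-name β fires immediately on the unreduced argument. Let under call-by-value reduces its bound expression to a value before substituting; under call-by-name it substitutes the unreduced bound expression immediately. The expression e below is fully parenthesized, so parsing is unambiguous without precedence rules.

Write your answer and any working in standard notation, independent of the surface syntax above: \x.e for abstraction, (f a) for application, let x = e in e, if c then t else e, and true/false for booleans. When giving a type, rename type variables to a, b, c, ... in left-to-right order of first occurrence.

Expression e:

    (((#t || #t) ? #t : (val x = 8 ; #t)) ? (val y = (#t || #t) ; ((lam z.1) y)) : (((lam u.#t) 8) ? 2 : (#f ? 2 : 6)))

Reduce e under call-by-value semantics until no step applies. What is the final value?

Working:
step 0: (if (if (true || true) then true else (let x = 8 in true)) then (let y = (true || true) in ((\z.1) y)) else (if ((\u.true) 8) then 2 else (if false then 2 else 6)))
step 1: [delta@0.0] (if (if true then true else (let x = 8 in true)) then (let y = (true || true) in ((\z.1) y)) else (if ((\u.true) 8) then 2 else (if false then 2 else 6)))
step 2: [if@0] (if true then (let y = (true || true) in ((\z.1) y)) else (if ((\u.true) 8) then 2 else (if false then 2 else 6)))
step 3: [if@root] (let y = (true || true) in ((\z.1) y))
step 4: [delta@0] (let y = true in ((\z.1) y))
step 5: [let@root] ((\z.1) true)
step 6: [beta@root] 1

Answer: 1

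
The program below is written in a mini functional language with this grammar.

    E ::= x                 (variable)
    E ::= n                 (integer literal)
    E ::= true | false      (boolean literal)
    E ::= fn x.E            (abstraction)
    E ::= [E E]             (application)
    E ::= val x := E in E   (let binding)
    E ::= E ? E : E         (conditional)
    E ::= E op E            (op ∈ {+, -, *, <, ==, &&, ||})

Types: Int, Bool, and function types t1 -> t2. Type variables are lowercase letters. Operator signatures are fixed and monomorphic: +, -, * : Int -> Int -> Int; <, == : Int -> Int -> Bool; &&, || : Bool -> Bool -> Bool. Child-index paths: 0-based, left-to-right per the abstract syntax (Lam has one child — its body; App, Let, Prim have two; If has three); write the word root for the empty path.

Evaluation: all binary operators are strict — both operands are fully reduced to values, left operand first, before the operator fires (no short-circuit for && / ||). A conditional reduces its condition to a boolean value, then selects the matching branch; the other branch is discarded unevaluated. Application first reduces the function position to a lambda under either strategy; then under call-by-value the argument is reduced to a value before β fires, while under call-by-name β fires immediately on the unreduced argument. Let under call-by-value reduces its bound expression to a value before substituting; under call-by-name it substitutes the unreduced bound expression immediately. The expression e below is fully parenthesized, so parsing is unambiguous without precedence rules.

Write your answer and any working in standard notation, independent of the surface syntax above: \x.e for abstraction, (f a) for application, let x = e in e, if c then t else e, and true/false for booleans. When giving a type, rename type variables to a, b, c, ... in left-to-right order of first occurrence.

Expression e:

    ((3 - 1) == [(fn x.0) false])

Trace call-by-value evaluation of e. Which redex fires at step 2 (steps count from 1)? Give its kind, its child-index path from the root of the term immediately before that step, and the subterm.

Working:
step 0: ((3 - 1) == ((\x.0) false))
step 1: [delta@0] (2 == ((\x.0) false))
step 2: [beta@1] (2 == 0)

Answer: beta at 1 : ((\x.0) false)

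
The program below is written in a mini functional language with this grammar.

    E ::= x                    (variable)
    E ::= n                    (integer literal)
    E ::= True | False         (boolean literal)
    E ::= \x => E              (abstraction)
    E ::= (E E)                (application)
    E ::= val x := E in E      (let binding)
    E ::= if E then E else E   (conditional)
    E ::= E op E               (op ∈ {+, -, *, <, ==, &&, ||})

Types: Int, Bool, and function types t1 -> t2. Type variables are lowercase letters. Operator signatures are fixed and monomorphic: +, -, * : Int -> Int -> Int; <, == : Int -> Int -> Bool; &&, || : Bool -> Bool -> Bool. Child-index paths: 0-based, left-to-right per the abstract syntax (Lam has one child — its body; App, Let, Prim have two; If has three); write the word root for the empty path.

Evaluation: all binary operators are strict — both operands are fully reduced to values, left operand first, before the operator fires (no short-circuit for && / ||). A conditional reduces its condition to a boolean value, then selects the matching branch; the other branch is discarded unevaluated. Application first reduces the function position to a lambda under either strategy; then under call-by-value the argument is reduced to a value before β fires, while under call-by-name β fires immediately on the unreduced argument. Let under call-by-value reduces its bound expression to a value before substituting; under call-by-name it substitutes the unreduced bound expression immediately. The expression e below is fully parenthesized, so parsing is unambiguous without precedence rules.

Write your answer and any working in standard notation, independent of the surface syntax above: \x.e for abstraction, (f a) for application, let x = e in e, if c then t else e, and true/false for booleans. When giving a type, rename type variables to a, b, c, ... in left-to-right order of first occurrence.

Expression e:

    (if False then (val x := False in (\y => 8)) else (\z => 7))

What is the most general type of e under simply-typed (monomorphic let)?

Trace:
  unify Bool ~ Bool
let x : Bool
\y._ : a -> Int
\z._ : b -> Int
  unify a -> Int ~ b -> Int
  unify a ~ b
  unify Int ~ Int

Answer: a -> Int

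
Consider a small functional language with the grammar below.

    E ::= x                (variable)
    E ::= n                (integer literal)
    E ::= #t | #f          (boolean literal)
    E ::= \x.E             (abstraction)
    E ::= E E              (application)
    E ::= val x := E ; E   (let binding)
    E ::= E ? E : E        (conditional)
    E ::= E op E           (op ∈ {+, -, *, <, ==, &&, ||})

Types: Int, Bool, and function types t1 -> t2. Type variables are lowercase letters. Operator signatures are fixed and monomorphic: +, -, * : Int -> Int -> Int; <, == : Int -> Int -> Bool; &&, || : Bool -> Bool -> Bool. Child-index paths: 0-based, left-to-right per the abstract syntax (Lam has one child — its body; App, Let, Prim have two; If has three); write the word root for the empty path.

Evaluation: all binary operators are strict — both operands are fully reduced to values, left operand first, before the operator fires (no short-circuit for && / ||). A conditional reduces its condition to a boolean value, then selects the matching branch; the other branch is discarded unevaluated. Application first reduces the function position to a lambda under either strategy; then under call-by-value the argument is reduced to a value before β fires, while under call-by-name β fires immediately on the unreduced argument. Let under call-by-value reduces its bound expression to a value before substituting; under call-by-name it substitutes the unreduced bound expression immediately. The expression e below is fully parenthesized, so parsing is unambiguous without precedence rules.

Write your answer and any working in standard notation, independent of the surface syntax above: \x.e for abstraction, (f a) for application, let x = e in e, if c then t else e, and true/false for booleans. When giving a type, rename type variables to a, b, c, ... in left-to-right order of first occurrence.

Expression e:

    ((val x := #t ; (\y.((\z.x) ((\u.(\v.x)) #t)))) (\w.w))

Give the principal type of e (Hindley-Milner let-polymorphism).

Answer: Bool

Derivation:
let x : Bool
x : Bool
\z._ : b -> Bool
x : Bool
\v._ : d -> Bool
\u._ : c -> d -> Bool
  unify c -> d -> Bool ~ Bool -> e
  unify c ~ Bool
  unify d -> Bool ~ e
_ _ : d -> Bool
  unify b -> Bool ~ (d -> Bool) -> f
  unify b ~ d -> Bool
  unify Bool ~ f
_ _ : Bool
\y._ : a -> Bool
w : g
\w._ : g -> g
  unify a -> Bool ~ (g -> g) -> h
  unify a ~ g -> g
  unify Bool ~ h
_ _ : Bool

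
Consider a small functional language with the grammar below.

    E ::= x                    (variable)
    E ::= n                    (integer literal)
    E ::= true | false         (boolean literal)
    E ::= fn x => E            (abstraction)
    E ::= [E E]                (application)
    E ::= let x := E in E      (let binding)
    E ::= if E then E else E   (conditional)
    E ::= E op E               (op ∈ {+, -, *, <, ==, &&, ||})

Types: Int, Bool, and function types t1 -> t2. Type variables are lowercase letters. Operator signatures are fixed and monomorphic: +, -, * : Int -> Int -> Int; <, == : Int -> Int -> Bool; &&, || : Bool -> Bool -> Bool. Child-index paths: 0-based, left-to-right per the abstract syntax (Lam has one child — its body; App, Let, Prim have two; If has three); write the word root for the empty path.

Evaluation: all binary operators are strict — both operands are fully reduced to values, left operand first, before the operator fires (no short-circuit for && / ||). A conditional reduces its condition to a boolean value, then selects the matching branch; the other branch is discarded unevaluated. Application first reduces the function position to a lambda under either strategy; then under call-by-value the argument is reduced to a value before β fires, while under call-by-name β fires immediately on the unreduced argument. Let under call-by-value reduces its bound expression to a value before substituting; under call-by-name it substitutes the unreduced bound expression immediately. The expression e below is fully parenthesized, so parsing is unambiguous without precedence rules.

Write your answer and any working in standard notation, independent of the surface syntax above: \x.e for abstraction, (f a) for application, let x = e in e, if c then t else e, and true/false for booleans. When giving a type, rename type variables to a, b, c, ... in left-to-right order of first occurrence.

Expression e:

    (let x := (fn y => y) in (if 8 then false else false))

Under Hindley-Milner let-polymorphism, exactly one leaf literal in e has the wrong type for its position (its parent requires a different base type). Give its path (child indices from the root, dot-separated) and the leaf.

Answer: 1.0 : 8

Derivation:
y : a
\y._ : a -> a
let x : forall. a -> a
  unify Int ~ Bool
  FAIL: mismatch Int ~ Bool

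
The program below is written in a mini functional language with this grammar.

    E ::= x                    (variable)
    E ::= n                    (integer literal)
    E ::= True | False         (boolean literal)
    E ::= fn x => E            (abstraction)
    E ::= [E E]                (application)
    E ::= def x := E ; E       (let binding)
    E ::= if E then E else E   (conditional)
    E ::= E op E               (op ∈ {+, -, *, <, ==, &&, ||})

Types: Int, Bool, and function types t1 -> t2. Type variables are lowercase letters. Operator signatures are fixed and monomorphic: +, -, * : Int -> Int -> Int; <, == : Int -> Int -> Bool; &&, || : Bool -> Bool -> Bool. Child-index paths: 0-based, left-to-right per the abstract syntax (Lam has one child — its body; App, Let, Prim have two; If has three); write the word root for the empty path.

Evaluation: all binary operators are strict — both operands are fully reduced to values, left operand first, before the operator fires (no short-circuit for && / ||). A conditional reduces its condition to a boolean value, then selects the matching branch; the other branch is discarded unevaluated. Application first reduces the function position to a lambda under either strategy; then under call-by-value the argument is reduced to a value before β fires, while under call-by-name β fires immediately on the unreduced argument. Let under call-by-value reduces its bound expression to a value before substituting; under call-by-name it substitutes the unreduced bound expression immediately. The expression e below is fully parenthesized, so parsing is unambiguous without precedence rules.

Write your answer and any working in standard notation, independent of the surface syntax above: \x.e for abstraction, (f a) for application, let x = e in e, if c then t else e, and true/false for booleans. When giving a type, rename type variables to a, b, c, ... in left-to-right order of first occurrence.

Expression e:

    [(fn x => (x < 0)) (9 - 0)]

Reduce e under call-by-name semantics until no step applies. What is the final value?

Trace:
step 0: ((\x.(x < 0)) (9 - 0))
step 1: [beta@root] ((9 - 0) < 0)
step 2: [delta@0] (9 < 0)
step 3: [delta@root] false

Answer: false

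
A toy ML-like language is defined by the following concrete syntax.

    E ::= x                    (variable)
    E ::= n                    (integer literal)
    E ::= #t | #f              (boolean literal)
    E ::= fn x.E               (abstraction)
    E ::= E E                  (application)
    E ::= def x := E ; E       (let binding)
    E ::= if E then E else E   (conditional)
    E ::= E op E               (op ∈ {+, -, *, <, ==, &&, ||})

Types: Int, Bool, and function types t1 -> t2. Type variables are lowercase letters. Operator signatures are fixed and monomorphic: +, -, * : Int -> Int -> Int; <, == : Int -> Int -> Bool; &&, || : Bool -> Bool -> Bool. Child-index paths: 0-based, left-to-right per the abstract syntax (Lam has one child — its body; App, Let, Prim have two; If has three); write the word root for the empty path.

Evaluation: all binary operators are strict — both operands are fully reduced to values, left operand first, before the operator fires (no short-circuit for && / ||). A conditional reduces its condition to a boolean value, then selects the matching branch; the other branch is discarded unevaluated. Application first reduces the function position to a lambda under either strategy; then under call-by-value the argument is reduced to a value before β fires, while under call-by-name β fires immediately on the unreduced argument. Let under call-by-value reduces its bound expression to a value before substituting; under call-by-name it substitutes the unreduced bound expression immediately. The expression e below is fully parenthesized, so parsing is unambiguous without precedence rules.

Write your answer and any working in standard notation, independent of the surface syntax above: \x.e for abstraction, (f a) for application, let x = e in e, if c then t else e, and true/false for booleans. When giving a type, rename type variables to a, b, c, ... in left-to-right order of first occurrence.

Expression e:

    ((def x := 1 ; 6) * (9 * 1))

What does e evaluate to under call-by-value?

Derivation:
step 0: ((let x = 1 in 6) * (9 * 1))
step 1: [let@0] (6 * (9 * 1))
step 2: [delta@1] (6 * 9)
step 3: [delta@root] 54

Answer: 54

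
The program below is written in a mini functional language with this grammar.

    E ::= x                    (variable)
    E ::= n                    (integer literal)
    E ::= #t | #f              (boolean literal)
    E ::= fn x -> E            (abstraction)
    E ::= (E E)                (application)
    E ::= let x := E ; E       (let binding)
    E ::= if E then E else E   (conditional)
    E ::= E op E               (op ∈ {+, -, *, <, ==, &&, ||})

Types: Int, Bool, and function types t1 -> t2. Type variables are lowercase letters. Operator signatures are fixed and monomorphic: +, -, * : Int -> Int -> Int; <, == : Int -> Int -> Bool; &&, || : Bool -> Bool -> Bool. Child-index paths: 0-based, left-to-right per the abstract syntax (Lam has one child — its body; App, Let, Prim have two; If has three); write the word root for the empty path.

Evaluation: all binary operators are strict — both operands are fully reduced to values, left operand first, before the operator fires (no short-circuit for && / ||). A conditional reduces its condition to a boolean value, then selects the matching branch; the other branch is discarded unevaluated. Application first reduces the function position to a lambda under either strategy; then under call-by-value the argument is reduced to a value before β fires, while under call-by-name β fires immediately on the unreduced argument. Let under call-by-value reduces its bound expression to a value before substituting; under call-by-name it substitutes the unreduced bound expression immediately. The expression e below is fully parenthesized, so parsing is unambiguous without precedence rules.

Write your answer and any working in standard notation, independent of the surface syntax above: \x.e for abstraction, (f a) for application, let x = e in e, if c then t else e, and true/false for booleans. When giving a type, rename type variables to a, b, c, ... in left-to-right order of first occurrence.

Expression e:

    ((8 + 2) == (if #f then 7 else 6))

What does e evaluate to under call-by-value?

Working:
step 0: ((8 + 2) == (if false then 7 else 6))
step 1: [delta@0] (10 == (if false then 7 else 6))
step 2: [if@1] (10 == 6)
step 3: [delta@root] false

Answer: false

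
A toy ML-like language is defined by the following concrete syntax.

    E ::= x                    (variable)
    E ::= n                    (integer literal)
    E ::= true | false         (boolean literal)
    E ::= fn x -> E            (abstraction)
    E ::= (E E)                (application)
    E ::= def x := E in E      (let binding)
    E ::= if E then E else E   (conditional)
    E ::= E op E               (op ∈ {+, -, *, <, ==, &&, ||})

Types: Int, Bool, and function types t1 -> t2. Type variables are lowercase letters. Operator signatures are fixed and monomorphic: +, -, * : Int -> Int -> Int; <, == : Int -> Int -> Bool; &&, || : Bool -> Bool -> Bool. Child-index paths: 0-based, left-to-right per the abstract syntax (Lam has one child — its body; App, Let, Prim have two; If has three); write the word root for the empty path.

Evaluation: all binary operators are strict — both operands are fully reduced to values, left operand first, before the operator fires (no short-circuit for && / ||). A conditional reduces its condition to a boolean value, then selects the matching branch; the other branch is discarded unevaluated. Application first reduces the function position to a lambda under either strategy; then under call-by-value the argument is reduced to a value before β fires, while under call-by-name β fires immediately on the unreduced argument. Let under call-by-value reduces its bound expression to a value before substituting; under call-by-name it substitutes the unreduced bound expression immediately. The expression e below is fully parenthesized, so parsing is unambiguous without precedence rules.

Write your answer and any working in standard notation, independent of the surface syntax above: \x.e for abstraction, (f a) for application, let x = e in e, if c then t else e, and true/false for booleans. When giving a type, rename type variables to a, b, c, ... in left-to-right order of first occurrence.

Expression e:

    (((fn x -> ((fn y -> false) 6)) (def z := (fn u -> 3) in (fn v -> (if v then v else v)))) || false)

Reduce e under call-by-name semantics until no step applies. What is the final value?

Working:
step 0: (((\x.((\y.false) 6)) (let z = (\u.3) in (\v.(if v then v else v)))) || false)
step 1: [beta@0] (((\y.false) 6) || false)
step 2: [beta@0] (false || false)
step 3: [delta@root] false

Answer: false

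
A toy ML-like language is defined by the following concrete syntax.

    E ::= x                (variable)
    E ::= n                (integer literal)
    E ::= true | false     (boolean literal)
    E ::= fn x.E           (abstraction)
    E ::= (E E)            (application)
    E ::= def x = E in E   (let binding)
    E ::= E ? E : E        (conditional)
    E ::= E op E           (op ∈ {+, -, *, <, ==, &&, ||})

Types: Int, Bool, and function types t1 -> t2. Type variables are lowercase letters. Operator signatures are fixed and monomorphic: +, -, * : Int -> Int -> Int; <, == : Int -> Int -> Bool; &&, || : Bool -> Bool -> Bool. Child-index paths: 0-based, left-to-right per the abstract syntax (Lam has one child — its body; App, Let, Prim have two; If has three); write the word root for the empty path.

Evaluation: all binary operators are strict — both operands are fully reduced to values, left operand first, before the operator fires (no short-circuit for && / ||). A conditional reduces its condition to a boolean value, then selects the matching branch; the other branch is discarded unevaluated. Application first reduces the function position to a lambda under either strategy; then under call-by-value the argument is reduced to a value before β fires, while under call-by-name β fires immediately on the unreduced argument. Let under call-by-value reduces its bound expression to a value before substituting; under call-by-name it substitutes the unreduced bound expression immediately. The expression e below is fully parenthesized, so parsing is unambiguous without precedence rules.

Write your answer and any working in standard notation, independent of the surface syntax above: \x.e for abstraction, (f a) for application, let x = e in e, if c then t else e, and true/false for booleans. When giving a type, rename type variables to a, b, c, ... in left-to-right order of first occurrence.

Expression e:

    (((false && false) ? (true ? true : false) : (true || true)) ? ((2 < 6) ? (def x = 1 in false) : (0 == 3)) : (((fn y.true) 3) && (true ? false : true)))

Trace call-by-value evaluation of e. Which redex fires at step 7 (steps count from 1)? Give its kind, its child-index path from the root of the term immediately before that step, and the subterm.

Answer: let at root : (let x = 1 in false)

Derivation:
step 0: (if (if (false && false) then (if true then true else false) else (true || true)) then (if (2 < 6) then (let x = 1 in false) else (0 == 3)) else (((\y.true) 3) && (if true then false else true)))
step 1: [delta@0.0] (if (if false then (if true then true else false) else (true || true)) then (if (2 < 6) then (let x = 1 in false) else (0 == 3)) else (((\y.true) 3) && (if true then false else true)))
step 2: [if@0] (if (true || true) then (if (2 < 6) then (let x = 1 in false) else (0 == 3)) else (((\y.true) 3) && (if true then false else true)))
step 3: [delta@0] (if true then (if (2 < 6) then (let x = 1 in false) else (0 == 3)) else (((\y.true) 3) && (if true then false else true)))
step 4: [if@root] (if (2 < 6) then (let x = 1 in false) else (0 == 3))
step 5: [delta@0] (if true then (let x = 1 in false) else (0 == 3))
step 6: [if@root] (let x = 1 in false)
step 7: [let@root] false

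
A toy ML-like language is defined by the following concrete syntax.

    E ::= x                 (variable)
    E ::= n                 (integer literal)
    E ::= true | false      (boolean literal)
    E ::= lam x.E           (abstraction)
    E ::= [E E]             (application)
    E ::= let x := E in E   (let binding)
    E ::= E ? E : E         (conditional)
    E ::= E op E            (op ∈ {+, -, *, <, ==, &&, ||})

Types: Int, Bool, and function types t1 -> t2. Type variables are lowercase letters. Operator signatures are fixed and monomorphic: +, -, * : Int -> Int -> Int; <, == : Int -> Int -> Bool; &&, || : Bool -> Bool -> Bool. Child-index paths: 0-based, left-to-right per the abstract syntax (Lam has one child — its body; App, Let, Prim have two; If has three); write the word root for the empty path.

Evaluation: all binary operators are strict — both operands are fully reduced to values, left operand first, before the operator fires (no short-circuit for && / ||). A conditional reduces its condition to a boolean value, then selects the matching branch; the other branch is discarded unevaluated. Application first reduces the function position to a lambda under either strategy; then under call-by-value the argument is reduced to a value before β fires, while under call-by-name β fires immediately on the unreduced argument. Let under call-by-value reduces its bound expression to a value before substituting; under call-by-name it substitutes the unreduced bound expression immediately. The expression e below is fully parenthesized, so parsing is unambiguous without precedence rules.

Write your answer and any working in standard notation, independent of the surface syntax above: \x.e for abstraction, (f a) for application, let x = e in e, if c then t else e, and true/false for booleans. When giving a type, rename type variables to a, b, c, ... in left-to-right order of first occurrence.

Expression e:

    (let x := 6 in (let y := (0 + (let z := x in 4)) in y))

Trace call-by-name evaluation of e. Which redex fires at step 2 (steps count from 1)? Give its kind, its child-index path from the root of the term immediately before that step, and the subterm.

Derivation:
step 0: (let x = 6 in (let y = (0 + (let z = x in 4)) in y))
step 1: [let@root] (let y = (0 + (let z = 6 in 4)) in y)
step 2: [let@root] (0 + (let z = 6 in 4))

Answer: let at root : (let y = (0 + (let z = 6 in 4)) in y)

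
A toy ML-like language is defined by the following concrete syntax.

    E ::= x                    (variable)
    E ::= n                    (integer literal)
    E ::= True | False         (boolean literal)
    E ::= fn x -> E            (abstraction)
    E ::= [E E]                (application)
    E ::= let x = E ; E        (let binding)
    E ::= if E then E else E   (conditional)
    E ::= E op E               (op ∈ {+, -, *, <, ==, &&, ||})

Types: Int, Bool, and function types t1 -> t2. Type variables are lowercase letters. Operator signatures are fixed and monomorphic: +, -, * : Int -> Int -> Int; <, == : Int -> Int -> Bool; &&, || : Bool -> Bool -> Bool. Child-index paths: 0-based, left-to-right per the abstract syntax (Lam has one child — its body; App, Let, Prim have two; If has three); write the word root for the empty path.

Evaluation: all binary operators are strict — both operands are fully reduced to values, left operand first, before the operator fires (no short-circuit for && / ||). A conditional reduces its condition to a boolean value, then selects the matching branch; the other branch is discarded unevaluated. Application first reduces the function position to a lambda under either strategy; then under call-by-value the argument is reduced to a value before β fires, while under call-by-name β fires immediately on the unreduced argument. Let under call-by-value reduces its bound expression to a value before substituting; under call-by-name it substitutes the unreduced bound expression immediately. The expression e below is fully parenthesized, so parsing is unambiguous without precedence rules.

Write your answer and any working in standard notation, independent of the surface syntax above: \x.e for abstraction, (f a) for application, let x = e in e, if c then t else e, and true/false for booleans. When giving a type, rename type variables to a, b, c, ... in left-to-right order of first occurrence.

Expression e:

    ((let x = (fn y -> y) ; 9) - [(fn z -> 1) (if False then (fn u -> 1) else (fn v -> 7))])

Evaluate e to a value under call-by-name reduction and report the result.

Answer: 8

Derivation:
step 0: ((let x = (\y.y) in 9) - ((\z.1) (if false then (\u.1) else (\v.7))))
step 1: [let@0] (9 - ((\z.1) (if false then (\u.1) else (\v.7))))
step 2: [beta@1] (9 - 1)
step 3: [delta@root] 8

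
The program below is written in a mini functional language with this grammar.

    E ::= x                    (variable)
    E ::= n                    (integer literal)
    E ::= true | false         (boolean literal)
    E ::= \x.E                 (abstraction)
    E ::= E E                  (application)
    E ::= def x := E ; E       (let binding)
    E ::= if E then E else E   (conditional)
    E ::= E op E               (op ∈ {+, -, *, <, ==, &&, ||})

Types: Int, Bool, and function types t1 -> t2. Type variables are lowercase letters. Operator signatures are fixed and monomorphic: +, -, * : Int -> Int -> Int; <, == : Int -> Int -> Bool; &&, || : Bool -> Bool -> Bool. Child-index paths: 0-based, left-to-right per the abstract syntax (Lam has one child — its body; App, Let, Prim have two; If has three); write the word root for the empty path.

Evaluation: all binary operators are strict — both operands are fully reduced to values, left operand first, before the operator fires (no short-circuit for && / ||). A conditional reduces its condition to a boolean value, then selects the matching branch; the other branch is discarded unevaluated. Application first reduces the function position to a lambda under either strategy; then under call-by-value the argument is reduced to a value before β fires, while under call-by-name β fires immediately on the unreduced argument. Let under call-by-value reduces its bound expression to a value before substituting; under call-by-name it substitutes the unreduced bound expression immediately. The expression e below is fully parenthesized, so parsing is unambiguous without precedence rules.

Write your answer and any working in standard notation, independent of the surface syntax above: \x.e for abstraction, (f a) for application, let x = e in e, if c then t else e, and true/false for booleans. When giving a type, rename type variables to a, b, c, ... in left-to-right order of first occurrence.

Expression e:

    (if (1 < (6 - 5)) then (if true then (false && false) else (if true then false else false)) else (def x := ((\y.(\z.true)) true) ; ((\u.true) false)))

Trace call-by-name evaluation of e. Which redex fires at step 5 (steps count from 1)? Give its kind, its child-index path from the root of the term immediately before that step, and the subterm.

Trace:
step 0: (if (1 < (6 - 5)) then (if true then (false && false) else (if true then false else false)) else (let x = ((\y.(\z.true)) true) in ((\u.true) false)))
step 1: [delta@0.1] (if (1 < 1) then (if true then (false && false) else (if true then false else false)) else (let x = ((\y.(\z.true)) true) in ((\u.true) false)))
step 2: [delta@0] (if false then (if true then (false && false) else (if true then false else false)) else (let x = ((\y.(\z.true)) true) in ((\u.true) false)))
step 3: [if@root] (let x = ((\y.(\z.true)) true) in ((\u.true) false))
step 4: [let@root] ((\u.true) false)
step 5: [beta@root] true

Answer: beta at root : ((\u.true) false)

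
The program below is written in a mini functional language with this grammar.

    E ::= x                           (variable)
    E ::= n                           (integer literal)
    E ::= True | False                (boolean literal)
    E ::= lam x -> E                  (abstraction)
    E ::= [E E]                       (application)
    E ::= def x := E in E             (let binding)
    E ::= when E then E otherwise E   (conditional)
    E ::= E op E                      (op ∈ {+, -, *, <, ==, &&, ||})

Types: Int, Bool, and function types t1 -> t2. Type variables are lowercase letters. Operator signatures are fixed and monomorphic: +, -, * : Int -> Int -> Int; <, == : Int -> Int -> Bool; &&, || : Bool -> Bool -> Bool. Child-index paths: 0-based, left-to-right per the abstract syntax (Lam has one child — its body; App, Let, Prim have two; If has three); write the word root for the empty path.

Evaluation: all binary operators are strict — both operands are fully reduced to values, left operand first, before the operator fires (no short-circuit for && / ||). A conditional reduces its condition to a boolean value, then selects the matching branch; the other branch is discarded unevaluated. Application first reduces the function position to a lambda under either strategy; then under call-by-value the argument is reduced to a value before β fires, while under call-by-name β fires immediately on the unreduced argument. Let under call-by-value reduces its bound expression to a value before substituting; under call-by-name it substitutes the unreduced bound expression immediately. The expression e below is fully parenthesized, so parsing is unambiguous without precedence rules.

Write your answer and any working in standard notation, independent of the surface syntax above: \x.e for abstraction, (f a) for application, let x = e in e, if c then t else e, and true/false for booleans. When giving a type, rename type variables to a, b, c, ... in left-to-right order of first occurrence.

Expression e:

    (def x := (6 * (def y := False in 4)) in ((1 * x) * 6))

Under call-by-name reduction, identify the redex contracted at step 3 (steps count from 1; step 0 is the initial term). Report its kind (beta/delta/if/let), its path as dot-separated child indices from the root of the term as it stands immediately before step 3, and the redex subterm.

Answer: delta at 0.1 : (6 * 4)

Derivation:
step 0: (let x = (6 * (let y = false in 4)) in ((1 * x) * 6))
step 1: [let@root] ((1 * (6 * (let y = false in 4))) * 6)
step 2: [let@0.1.1] ((1 * (6 * 4)) * 6)
step 3: [delta@0.1] ((1 * 24) * 6)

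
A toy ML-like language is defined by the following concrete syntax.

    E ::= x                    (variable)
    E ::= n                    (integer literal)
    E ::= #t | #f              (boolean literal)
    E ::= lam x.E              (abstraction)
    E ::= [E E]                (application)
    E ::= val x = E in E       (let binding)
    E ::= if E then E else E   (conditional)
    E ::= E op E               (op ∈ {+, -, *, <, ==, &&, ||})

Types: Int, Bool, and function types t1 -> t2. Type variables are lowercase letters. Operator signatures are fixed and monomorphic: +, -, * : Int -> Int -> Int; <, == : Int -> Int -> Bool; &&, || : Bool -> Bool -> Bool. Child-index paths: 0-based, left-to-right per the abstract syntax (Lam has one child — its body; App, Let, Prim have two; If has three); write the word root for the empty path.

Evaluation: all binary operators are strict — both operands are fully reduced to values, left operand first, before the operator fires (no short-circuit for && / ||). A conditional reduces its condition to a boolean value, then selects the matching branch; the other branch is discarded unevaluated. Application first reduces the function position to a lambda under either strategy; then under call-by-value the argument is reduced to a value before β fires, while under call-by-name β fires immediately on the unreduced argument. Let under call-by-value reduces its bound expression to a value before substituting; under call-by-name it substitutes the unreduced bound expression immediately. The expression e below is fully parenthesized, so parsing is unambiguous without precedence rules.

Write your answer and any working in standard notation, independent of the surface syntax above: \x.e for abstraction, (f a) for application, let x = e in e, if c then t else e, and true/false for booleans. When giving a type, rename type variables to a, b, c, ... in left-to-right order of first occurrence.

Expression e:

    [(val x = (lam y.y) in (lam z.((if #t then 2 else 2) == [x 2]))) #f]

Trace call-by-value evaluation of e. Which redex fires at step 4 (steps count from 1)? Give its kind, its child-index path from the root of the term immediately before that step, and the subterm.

Trace:
step 0: ((let x = (\y.y) in (\z.((if true then 2 else 2) == (x 2)))) false)
step 1: [let@0] ((\z.((if true then 2 else 2) == ((\y.y) 2))) false)
step 2: [beta@root] ((if true then 2 else 2) == ((\y.y) 2))
step 3: [if@0] (2 == ((\y.y) 2))
step 4: [beta@1] (2 == 2)

Answer: beta at 1 : ((\y.y) 2)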